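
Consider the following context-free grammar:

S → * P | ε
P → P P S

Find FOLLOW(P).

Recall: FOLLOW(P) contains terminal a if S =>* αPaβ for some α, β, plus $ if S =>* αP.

We compute FOLLOW(P) using the standard algorithm.
FOLLOW(S) starts with {$}.
FIRST(P) = {}
FIRST(S) = {*, ε}
FOLLOW(P) = {$, *}
FOLLOW(S) = {$, *}
Therefore, FOLLOW(P) = {$, *}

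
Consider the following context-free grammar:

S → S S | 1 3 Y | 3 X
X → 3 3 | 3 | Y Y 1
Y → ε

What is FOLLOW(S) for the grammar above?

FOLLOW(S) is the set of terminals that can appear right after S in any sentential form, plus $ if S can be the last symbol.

We compute FOLLOW(S) using the standard algorithm.
FOLLOW(S) starts with {$}.
FIRST(S) = {1, 3}
FIRST(X) = {1, 3}
FIRST(Y) = {ε}
FOLLOW(S) = {$, 1, 3}
FOLLOW(X) = {$, 1, 3}
FOLLOW(Y) = {$, 1, 3}
Therefore, FOLLOW(S) = {$, 1, 3}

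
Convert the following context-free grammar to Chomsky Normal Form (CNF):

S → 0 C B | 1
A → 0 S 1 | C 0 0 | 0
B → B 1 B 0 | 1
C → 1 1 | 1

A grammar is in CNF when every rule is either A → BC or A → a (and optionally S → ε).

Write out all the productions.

T0 → 0; S → 1; T1 → 1; A → 0; B → 1; C → 1; S → T0 X0; X0 → C B; A → T0 X1; X1 → S T1; A → C X2; X2 → T0 T0; B → B X3; X3 → T1 X4; X4 → B T0; C → T1 T1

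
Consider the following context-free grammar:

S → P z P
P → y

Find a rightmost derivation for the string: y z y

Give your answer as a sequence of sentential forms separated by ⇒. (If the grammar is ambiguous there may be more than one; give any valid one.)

S ⇒ P z P ⇒ P z y ⇒ y z y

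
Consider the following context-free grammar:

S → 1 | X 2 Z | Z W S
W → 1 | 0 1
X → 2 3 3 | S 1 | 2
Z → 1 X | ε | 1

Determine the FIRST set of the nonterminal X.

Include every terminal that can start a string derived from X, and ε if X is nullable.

We compute FIRST(X) using the standard algorithm.
FIRST(S) = {0, 1, 2}
FIRST(W) = {0, 1}
FIRST(X) = {0, 1, 2}
FIRST(Z) = {1, ε}
Therefore, FIRST(X) = {0, 1, 2}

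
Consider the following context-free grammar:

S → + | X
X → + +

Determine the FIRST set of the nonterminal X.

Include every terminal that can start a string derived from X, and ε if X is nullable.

We compute FIRST(X) using the standard algorithm.
FIRST(S) = {+}
FIRST(X) = {+}
Therefore, FIRST(X) = {+}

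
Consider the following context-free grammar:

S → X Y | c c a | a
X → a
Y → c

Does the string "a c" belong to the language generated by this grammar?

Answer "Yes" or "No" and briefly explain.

Yes - a valid derivation exists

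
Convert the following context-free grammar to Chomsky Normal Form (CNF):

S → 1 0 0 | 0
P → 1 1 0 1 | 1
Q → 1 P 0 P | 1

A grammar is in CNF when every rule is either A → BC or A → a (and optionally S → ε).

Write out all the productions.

T1 → 1; T0 → 0; S → 0; P → 1; Q → 1; S → T1 X0; X0 → T0 T0; P → T1 X1; X1 → T1 X2; X2 → T0 T1; Q → T1 X3; X3 → P X4; X4 → T0 P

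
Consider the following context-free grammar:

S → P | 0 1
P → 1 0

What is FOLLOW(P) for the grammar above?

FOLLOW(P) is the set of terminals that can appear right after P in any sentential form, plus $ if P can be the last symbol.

We compute FOLLOW(P) using the standard algorithm.
FOLLOW(S) starts with {$}.
FIRST(P) = {1}
FIRST(S) = {0, 1}
FOLLOW(P) = {$}
FOLLOW(S) = {$}
Therefore, FOLLOW(P) = {$}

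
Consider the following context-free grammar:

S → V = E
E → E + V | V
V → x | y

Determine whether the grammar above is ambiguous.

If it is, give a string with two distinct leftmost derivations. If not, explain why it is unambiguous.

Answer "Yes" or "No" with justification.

No - the grammar is unambiguous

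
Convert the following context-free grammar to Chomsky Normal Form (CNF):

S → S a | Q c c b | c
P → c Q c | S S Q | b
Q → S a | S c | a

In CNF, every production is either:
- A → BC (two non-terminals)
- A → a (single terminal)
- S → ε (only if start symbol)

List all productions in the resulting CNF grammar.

TA → a; TC → c; TB → b; S → c; P → b; Q → a; S → S TA; S → Q X0; X0 → TC X1; X1 → TC TB; P → TC X2; X2 → Q TC; P → S X3; X3 → S Q; Q → S TA; Q → S TC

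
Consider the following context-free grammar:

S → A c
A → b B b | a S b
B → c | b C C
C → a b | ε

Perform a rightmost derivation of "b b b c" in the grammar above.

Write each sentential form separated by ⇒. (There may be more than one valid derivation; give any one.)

S ⇒ A c ⇒ b B b c ⇒ b b C C b c ⇒ b b C b c ⇒ b b b c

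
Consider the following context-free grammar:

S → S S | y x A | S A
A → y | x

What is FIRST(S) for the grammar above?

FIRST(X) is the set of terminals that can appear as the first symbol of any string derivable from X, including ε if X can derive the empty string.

We compute FIRST(S) using the standard algorithm.
FIRST(A) = {x, y}
FIRST(S) = {y}
Therefore, FIRST(S) = {y}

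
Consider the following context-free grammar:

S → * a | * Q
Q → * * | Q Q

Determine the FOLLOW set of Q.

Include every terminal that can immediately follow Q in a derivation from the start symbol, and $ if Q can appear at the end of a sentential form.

We compute FOLLOW(Q) using the standard algorithm.
FOLLOW(S) starts with {$}.
FIRST(Q) = {*}
FIRST(S) = {*}
FOLLOW(Q) = {$, *}
FOLLOW(S) = {$}
Therefore, FOLLOW(Q) = {$, *}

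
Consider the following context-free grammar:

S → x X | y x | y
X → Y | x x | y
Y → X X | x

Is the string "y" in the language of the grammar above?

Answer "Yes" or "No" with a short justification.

Yes - a valid derivation exists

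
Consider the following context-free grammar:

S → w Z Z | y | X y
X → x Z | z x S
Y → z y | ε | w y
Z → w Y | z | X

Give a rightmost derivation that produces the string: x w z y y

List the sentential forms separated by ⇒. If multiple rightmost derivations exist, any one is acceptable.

S ⇒ X y ⇒ x Z y ⇒ x w Y y ⇒ x w z y y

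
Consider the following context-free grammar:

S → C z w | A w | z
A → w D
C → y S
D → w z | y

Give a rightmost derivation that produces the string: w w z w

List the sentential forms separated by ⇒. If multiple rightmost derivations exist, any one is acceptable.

S ⇒ A w ⇒ w D w ⇒ w w z w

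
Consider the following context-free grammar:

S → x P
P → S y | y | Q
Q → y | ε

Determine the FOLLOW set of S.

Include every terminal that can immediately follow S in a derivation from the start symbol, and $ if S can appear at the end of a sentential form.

We compute FOLLOW(S) using the standard algorithm.
FOLLOW(S) starts with {$}.
FIRST(P) = {x, y, ε}
FIRST(Q) = {y, ε}
FIRST(S) = {x}
FOLLOW(P) = {$, y}
FOLLOW(Q) = {$, y}
FOLLOW(S) = {$, y}
Therefore, FOLLOW(S) = {$, y}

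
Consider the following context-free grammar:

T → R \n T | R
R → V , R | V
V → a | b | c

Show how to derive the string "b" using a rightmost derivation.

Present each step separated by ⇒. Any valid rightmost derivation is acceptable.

T ⇒ R ⇒ V ⇒ b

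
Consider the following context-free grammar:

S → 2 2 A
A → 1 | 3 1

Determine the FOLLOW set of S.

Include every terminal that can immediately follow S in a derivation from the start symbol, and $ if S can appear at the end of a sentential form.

We compute FOLLOW(S) using the standard algorithm.
FOLLOW(S) starts with {$}.
FIRST(A) = {1, 3}
FIRST(S) = {2}
FOLLOW(A) = {$}
FOLLOW(S) = {$}
Therefore, FOLLOW(S) = {$}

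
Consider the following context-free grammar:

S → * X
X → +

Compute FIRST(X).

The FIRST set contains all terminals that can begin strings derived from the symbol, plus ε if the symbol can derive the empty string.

We compute FIRST(X) using the standard algorithm.
FIRST(S) = {*}
FIRST(X) = {+}
Therefore, FIRST(X) = {+}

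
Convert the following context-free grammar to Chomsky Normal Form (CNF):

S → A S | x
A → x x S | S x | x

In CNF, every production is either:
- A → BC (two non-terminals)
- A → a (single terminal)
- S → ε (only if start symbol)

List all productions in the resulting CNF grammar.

S → x; TX → x; A → x; S → A S; A → TX X0; X0 → TX S; A → S TX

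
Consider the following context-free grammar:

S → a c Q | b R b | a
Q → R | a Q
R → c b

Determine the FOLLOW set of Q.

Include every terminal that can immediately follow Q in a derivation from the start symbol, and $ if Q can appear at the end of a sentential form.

We compute FOLLOW(Q) using the standard algorithm.
FOLLOW(S) starts with {$}.
FIRST(Q) = {a, c}
FIRST(R) = {c}
FIRST(S) = {a, b}
FOLLOW(Q) = {$}
FOLLOW(R) = {$, b}
FOLLOW(S) = {$}
Therefore, FOLLOW(Q) = {$}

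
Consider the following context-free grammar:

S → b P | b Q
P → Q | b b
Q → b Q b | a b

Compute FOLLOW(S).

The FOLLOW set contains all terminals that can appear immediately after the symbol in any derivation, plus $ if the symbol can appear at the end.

We compute FOLLOW(S) using the standard algorithm.
FOLLOW(S) starts with {$}.
FIRST(P) = {a, b}
FIRST(Q) = {a, b}
FIRST(S) = {b}
FOLLOW(P) = {$}
FOLLOW(Q) = {$, b}
FOLLOW(S) = {$}
Therefore, FOLLOW(S) = {$}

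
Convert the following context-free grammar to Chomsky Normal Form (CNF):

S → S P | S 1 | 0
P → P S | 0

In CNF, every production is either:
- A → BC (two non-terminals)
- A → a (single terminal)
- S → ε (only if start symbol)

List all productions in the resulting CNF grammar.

T1 → 1; S → 0; P → 0; S → S P; S → S T1; P → P S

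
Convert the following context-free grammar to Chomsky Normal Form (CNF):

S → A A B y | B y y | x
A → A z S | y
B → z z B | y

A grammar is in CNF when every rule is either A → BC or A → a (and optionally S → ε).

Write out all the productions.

TY → y; S → x; TZ → z; A → y; B → y; S → A X0; X0 → A X1; X1 → B TY; S → B X2; X2 → TY TY; A → A X3; X3 → TZ S; B → TZ X4; X4 → TZ B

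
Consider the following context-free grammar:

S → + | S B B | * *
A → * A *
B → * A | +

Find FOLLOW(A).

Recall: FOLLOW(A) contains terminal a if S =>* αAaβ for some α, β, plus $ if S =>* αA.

We compute FOLLOW(A) using the standard algorithm.
FOLLOW(S) starts with {$}.
FIRST(A) = {*}
FIRST(B) = {*, +}
FIRST(S) = {*, +}
FOLLOW(A) = {$, *, +}
FOLLOW(B) = {$, *, +}
FOLLOW(S) = {$, *, +}
Therefore, FOLLOW(A) = {$, *, +}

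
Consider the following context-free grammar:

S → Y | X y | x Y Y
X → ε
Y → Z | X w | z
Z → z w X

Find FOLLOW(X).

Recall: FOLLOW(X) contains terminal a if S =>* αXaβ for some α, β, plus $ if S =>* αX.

We compute FOLLOW(X) using the standard algorithm.
FOLLOW(S) starts with {$}.
FIRST(S) = {w, x, y, z}
FIRST(X) = {ε}
FIRST(Y) = {w, z}
FIRST(Z) = {z}
FOLLOW(S) = {$}
FOLLOW(X) = {$, w, y, z}
FOLLOW(Y) = {$, w, z}
FOLLOW(Z) = {$, w, z}
Therefore, FOLLOW(X) = {$, w, y, z}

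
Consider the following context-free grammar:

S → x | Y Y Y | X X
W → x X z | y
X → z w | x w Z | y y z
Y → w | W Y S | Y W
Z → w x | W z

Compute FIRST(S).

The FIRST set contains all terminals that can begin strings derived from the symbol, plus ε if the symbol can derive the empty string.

We compute FIRST(S) using the standard algorithm.
FIRST(S) = {w, x, y, z}
FIRST(W) = {x, y}
FIRST(X) = {x, y, z}
FIRST(Y) = {w, x, y}
FIRST(Z) = {w, x, y}
Therefore, FIRST(S) = {w, x, y, z}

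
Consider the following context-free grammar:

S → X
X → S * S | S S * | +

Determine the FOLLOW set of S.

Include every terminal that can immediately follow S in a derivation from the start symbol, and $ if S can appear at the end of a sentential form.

We compute FOLLOW(S) using the standard algorithm.
FOLLOW(S) starts with {$}.
FIRST(S) = {+}
FIRST(X) = {+}
FOLLOW(S) = {$, *, +}
FOLLOW(X) = {$, *, +}
Therefore, FOLLOW(S) = {$, *, +}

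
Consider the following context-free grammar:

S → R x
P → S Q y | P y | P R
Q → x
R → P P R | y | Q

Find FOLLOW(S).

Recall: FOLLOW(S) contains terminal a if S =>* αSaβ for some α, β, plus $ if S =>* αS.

We compute FOLLOW(S) using the standard algorithm.
FOLLOW(S) starts with {$}.
FIRST(P) = {x, y}
FIRST(Q) = {x}
FIRST(R) = {x, y}
FIRST(S) = {x, y}
FOLLOW(P) = {x, y}
FOLLOW(Q) = {x, y}
FOLLOW(R) = {x, y}
FOLLOW(S) = {$, x}
Therefore, FOLLOW(S) = {$, x}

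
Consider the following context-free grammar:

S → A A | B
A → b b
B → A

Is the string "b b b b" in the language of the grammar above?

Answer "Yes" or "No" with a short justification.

Yes - a valid derivation exists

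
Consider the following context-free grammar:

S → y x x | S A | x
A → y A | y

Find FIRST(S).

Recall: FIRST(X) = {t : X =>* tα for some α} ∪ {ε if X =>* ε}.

We compute FIRST(S) using the standard algorithm.
FIRST(A) = {y}
FIRST(S) = {x, y}
Therefore, FIRST(S) = {x, y}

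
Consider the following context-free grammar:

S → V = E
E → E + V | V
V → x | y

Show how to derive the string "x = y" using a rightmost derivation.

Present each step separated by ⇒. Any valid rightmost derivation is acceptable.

S ⇒ V = E ⇒ V = V ⇒ V = y ⇒ x = y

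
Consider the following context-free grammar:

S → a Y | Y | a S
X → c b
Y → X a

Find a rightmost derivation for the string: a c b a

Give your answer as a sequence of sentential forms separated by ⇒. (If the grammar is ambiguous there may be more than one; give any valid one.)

S ⇒ a Y ⇒ a X a ⇒ a c b a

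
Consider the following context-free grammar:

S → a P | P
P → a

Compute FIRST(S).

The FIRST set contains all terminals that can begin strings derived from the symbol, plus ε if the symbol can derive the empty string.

We compute FIRST(S) using the standard algorithm.
FIRST(P) = {a}
FIRST(S) = {a}
Therefore, FIRST(S) = {a}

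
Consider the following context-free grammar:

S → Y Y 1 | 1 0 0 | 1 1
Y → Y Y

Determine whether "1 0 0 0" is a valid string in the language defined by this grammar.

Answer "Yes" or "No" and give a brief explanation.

No - no valid derivation exists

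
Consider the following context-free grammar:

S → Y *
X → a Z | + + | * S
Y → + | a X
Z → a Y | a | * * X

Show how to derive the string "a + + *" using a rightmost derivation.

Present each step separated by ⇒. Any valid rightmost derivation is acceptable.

S ⇒ Y * ⇒ a X * ⇒ a + + *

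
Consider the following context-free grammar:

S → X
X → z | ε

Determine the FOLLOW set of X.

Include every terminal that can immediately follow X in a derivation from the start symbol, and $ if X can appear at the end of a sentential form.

We compute FOLLOW(X) using the standard algorithm.
FOLLOW(S) starts with {$}.
FIRST(S) = {z, ε}
FIRST(X) = {z, ε}
FOLLOW(S) = {$}
FOLLOW(X) = {$}
Therefore, FOLLOW(X) = {$}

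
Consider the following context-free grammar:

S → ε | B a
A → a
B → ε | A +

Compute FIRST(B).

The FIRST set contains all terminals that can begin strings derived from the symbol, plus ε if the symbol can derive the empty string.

We compute FIRST(B) using the standard algorithm.
FIRST(A) = {a}
FIRST(B) = {a, ε}
FIRST(S) = {a, ε}
Therefore, FIRST(B) = {a, ε}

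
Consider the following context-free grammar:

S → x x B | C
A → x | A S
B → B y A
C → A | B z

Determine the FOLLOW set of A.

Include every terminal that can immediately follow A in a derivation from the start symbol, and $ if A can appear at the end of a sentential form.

We compute FOLLOW(A) using the standard algorithm.
FOLLOW(S) starts with {$}.
FIRST(A) = {x}
FIRST(B) = {}
FIRST(C) = {x}
FIRST(S) = {x}
FOLLOW(A) = {$, x, y, z}
FOLLOW(B) = {$, x, y, z}
FOLLOW(C) = {$, x, y, z}
FOLLOW(S) = {$, x, y, z}
Therefore, FOLLOW(A) = {$, x, y, z}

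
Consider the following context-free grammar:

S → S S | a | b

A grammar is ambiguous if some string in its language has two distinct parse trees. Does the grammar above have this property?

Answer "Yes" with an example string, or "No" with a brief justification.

Yes - the string 'a b b b a' has two distinct parse trees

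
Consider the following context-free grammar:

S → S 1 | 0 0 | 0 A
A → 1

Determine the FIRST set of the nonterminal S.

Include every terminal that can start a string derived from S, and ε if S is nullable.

We compute FIRST(S) using the standard algorithm.
FIRST(A) = {1}
FIRST(S) = {0}
Therefore, FIRST(S) = {0}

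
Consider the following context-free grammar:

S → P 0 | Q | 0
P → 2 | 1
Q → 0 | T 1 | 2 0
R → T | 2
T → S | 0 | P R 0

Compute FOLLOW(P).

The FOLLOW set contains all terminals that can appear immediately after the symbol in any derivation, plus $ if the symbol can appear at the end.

We compute FOLLOW(P) using the standard algorithm.
FOLLOW(S) starts with {$}.
FIRST(P) = {1, 2}
FIRST(Q) = {0, 1, 2}
FIRST(R) = {0, 1, 2}
FIRST(S) = {0, 1, 2}
FIRST(T) = {0, 1, 2}
FOLLOW(P) = {0, 1, 2}
FOLLOW(Q) = {$, 0, 1}
FOLLOW(R) = {0}
FOLLOW(S) = {$, 0, 1}
FOLLOW(T) = {0, 1}
Therefore, FOLLOW(P) = {0, 1, 2}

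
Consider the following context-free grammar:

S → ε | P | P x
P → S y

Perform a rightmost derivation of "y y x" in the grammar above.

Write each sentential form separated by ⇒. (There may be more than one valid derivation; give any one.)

S ⇒ P x ⇒ S y x ⇒ P y x ⇒ S y y x ⇒ y y x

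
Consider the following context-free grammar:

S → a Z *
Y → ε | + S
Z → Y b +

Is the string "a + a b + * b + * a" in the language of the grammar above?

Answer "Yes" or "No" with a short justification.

No - no valid derivation exists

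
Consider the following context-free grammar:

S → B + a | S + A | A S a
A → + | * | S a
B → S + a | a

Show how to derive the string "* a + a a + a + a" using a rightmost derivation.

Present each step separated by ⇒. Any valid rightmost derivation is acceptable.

S ⇒ B + a ⇒ S + a + a ⇒ A S a + a + a ⇒ A B + a a + a + a ⇒ A a + a a + a + a ⇒ * a + a a + a + a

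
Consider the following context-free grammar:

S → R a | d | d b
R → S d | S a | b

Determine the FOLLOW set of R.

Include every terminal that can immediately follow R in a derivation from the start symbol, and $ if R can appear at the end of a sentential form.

We compute FOLLOW(R) using the standard algorithm.
FOLLOW(S) starts with {$}.
FIRST(R) = {b, d}
FIRST(S) = {b, d}
FOLLOW(R) = {a}
FOLLOW(S) = {$, a, d}
Therefore, FOLLOW(R) = {a}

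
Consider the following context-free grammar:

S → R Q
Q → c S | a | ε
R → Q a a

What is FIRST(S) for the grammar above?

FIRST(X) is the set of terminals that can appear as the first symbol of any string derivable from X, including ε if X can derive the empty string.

We compute FIRST(S) using the standard algorithm.
FIRST(Q) = {a, c, ε}
FIRST(R) = {a, c}
FIRST(S) = {a, c}
Therefore, FIRST(S) = {a, c}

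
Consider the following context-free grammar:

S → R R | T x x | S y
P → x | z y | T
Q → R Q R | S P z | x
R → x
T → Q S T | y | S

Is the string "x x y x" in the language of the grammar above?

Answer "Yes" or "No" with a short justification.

No - no valid derivation exists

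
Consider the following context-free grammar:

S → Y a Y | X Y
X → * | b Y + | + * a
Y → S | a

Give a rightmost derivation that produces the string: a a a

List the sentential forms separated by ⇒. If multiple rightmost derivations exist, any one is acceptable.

S ⇒ Y a Y ⇒ Y a a ⇒ a a a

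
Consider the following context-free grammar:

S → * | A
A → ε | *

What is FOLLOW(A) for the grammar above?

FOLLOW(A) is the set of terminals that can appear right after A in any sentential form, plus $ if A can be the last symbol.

We compute FOLLOW(A) using the standard algorithm.
FOLLOW(S) starts with {$}.
FIRST(A) = {*, ε}
FIRST(S) = {*, ε}
FOLLOW(A) = {$}
FOLLOW(S) = {$}
Therefore, FOLLOW(A) = {$}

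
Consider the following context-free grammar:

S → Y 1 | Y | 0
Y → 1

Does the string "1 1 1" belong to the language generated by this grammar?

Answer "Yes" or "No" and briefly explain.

No - no valid derivation exists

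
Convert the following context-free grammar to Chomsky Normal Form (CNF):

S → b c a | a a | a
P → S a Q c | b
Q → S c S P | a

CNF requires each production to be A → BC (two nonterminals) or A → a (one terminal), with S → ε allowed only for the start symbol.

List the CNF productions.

TB → b; TC → c; TA → a; S → a; P → b; Q → a; S → TB X0; X0 → TC TA; S → TA TA; P → S X1; X1 → TA X2; X2 → Q TC; Q → S X3; X3 → TC X4; X4 → S P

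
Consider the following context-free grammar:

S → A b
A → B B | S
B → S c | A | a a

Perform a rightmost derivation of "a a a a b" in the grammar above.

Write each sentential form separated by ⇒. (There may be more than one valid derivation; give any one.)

S ⇒ A b ⇒ B B b ⇒ B a a b ⇒ a a a a b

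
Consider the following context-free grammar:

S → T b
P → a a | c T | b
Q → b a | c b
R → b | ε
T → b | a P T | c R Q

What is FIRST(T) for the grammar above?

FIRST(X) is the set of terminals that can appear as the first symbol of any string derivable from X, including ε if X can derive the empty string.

We compute FIRST(T) using the standard algorithm.
FIRST(P) = {a, b, c}
FIRST(Q) = {b, c}
FIRST(R) = {b, ε}
FIRST(S) = {a, b, c}
FIRST(T) = {a, b, c}
Therefore, FIRST(T) = {a, b, c}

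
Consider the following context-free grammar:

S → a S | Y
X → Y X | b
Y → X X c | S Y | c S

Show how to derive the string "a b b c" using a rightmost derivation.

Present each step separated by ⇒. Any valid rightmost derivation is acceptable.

S ⇒ a S ⇒ a Y ⇒ a X X c ⇒ a X b c ⇒ a b b c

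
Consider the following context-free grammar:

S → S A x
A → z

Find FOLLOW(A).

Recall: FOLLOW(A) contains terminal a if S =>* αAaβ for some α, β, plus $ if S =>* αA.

We compute FOLLOW(A) using the standard algorithm.
FOLLOW(S) starts with {$}.
FIRST(A) = {z}
FIRST(S) = {}
FOLLOW(A) = {x}
FOLLOW(S) = {$, z}
Therefore, FOLLOW(A) = {x}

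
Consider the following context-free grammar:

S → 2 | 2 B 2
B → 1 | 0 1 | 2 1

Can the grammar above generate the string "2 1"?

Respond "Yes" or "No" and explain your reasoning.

No - no valid derivation exists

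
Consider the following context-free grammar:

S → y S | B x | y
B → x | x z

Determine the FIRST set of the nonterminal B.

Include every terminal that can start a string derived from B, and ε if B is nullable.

We compute FIRST(B) using the standard algorithm.
FIRST(B) = {x}
FIRST(S) = {x, y}
Therefore, FIRST(B) = {x}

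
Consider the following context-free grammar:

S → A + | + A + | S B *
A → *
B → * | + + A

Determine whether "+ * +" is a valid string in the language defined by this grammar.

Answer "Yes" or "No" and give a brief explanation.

Yes - a valid derivation exists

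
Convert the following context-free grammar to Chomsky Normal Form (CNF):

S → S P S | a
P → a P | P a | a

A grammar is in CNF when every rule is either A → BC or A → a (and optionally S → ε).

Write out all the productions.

S → a; TA → a; P → a; S → S X0; X0 → P S; P → TA P; P → P TA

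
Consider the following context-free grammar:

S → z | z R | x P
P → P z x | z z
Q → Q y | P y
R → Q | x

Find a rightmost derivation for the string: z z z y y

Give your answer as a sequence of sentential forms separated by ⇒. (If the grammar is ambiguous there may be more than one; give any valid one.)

S ⇒ z R ⇒ z Q ⇒ z Q y ⇒ z P y y ⇒ z z z y y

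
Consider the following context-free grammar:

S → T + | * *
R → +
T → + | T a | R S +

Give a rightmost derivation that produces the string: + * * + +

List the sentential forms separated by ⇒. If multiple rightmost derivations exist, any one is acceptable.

S ⇒ T + ⇒ R S + + ⇒ R * * + + ⇒ + * * + +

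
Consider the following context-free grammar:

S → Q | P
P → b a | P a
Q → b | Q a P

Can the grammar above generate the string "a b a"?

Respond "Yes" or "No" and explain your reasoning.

No - no valid derivation exists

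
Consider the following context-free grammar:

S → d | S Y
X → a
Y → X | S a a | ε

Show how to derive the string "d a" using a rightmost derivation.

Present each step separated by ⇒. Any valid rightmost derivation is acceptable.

S ⇒ S Y ⇒ S X ⇒ S a ⇒ d a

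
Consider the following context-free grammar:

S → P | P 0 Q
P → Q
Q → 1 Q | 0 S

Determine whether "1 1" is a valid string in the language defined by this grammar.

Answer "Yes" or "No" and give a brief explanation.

No - no valid derivation exists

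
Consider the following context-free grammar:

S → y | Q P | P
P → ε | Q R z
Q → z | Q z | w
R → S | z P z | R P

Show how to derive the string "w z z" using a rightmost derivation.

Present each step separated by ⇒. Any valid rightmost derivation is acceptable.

S ⇒ Q P ⇒ Q ⇒ Q z ⇒ Q z z ⇒ w z z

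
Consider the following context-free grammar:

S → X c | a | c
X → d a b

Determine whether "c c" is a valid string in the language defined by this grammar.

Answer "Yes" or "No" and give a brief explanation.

No - no valid derivation exists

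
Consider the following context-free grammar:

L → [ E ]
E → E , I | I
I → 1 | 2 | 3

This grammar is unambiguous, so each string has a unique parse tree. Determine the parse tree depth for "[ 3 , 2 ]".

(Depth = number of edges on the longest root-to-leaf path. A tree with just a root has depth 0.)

4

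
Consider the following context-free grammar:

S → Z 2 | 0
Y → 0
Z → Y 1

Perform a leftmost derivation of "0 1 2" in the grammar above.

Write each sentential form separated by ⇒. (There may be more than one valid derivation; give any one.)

S ⇒ Z 2 ⇒ Y 1 2 ⇒ 0 1 2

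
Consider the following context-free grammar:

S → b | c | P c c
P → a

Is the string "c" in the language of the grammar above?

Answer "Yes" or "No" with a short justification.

Yes - a valid derivation exists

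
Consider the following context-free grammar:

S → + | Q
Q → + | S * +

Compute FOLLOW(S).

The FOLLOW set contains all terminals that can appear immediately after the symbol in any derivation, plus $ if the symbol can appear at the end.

We compute FOLLOW(S) using the standard algorithm.
FOLLOW(S) starts with {$}.
FIRST(Q) = {+}
FIRST(S) = {+}
FOLLOW(Q) = {$, *}
FOLLOW(S) = {$, *}
Therefore, FOLLOW(S) = {$, *}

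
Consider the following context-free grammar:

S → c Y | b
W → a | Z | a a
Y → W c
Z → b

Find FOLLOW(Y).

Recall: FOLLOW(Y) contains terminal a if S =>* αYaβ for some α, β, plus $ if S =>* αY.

We compute FOLLOW(Y) using the standard algorithm.
FOLLOW(S) starts with {$}.
FIRST(S) = {b, c}
FIRST(W) = {a, b}
FIRST(Y) = {a, b}
FIRST(Z) = {b}
FOLLOW(S) = {$}
FOLLOW(W) = {c}
FOLLOW(Y) = {$}
FOLLOW(Z) = {c}
Therefore, FOLLOW(Y) = {$}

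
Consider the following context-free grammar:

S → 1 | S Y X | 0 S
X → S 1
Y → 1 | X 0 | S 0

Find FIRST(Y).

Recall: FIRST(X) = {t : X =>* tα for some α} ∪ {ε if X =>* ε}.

We compute FIRST(Y) using the standard algorithm.
FIRST(S) = {0, 1}
FIRST(X) = {0, 1}
FIRST(Y) = {0, 1}
Therefore, FIRST(Y) = {0, 1}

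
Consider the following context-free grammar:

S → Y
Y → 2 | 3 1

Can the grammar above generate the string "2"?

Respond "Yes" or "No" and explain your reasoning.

Yes - a valid derivation exists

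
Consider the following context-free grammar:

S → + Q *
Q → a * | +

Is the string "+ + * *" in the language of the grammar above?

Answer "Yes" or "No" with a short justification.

No - no valid derivation exists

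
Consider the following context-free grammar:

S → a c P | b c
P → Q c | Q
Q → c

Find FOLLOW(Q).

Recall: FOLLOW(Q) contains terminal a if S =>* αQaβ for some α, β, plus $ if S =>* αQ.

We compute FOLLOW(Q) using the standard algorithm.
FOLLOW(S) starts with {$}.
FIRST(P) = {c}
FIRST(Q) = {c}
FIRST(S) = {a, b}
FOLLOW(P) = {$}
FOLLOW(Q) = {$, c}
FOLLOW(S) = {$}
Therefore, FOLLOW(Q) = {$, c}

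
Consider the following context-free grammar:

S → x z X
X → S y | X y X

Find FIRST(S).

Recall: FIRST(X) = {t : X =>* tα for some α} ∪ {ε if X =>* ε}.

We compute FIRST(S) using the standard algorithm.
FIRST(S) = {x}
FIRST(X) = {x}
Therefore, FIRST(S) = {x}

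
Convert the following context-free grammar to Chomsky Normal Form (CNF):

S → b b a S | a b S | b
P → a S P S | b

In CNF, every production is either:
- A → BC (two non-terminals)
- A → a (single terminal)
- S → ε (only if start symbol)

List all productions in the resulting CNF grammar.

TB → b; TA → a; S → b; P → b; S → TB X0; X0 → TB X1; X1 → TA S; S → TA X2; X2 → TB S; P → TA X3; X3 → S X4; X4 → P S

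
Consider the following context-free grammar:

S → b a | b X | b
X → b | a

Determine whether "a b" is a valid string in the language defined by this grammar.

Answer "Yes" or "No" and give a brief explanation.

No - no valid derivation exists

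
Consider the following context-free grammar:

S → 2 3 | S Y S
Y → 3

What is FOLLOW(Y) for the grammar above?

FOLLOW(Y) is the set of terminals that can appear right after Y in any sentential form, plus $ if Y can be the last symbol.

We compute FOLLOW(Y) using the standard algorithm.
FOLLOW(S) starts with {$}.
FIRST(S) = {2}
FIRST(Y) = {3}
FOLLOW(S) = {$, 3}
FOLLOW(Y) = {2}
Therefore, FOLLOW(Y) = {2}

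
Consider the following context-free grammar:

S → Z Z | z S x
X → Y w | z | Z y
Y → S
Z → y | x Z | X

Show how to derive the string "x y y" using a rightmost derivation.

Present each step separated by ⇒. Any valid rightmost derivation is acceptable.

S ⇒ Z Z ⇒ Z y ⇒ x Z y ⇒ x y y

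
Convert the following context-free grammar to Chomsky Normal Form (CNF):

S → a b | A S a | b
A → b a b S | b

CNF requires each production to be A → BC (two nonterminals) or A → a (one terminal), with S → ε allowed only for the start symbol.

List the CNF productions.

TA → a; TB → b; S → b; A → b; S → TA TB; S → A X0; X0 → S TA; A → TB X1; X1 → TA X2; X2 → TB S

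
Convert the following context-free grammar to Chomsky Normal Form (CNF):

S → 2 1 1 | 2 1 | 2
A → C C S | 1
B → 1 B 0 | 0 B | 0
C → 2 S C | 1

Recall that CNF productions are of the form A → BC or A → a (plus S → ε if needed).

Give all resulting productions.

T2 → 2; T1 → 1; S → 2; A → 1; T0 → 0; B → 0; C → 1; S → T2 X0; X0 → T1 T1; S → T2 T1; A → C X1; X1 → C S; B → T1 X2; X2 → B T0; B → T0 B; C → T2 X3; X3 → S C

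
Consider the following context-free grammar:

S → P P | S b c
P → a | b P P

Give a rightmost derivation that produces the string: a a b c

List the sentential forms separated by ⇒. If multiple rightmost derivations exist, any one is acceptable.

S ⇒ S b c ⇒ P P b c ⇒ P a b c ⇒ a a b c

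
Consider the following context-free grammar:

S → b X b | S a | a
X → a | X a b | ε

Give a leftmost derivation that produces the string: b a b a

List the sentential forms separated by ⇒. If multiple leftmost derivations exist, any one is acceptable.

S ⇒ S a ⇒ b X b a ⇒ b a b a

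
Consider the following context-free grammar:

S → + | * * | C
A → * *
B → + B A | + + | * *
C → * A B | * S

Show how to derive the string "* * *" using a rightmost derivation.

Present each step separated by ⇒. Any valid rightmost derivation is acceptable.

S ⇒ C ⇒ * S ⇒ * * *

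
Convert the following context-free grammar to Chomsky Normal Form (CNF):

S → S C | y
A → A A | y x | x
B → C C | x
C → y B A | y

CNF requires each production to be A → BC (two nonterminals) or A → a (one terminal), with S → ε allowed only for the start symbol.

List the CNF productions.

S → y; TY → y; TX → x; A → x; B → x; C → y; S → S C; A → A A; A → TY TX; B → C C; C → TY X0; X0 → B A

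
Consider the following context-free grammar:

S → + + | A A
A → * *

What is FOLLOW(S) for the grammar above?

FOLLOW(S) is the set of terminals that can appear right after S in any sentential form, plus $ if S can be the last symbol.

We compute FOLLOW(S) using the standard algorithm.
FOLLOW(S) starts with {$}.
FIRST(A) = {*}
FIRST(S) = {*, +}
FOLLOW(A) = {$, *}
FOLLOW(S) = {$}
Therefore, FOLLOW(S) = {$}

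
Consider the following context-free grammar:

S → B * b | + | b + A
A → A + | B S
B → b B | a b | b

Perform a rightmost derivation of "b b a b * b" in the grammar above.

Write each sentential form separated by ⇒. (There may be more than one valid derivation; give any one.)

S ⇒ B * b ⇒ b B * b ⇒ b b B * b ⇒ b b a b * b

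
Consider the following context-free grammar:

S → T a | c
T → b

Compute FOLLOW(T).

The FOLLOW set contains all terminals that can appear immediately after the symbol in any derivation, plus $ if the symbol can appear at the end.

We compute FOLLOW(T) using the standard algorithm.
FOLLOW(S) starts with {$}.
FIRST(S) = {b, c}
FIRST(T) = {b}
FOLLOW(S) = {$}
FOLLOW(T) = {a}
Therefore, FOLLOW(T) = {a}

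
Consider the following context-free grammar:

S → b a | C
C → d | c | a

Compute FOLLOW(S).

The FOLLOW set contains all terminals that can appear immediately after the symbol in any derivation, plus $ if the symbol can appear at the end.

We compute FOLLOW(S) using the standard algorithm.
FOLLOW(S) starts with {$}.
FIRST(C) = {a, c, d}
FIRST(S) = {a, b, c, d}
FOLLOW(C) = {$}
FOLLOW(S) = {$}
Therefore, FOLLOW(S) = {$}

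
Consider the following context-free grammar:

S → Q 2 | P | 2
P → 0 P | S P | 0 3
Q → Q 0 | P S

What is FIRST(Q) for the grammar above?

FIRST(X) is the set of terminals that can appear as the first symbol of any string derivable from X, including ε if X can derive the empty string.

We compute FIRST(Q) using the standard algorithm.
FIRST(P) = {0, 2}
FIRST(Q) = {0, 2}
FIRST(S) = {0, 2}
Therefore, FIRST(Q) = {0, 2}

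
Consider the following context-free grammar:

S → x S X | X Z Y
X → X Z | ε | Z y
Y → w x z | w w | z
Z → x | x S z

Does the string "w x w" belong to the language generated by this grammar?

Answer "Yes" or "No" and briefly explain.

No - no valid derivation exists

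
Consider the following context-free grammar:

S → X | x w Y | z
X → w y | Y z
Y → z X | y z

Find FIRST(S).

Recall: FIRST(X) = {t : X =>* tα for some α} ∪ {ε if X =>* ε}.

We compute FIRST(S) using the standard algorithm.
FIRST(S) = {w, x, y, z}
FIRST(X) = {w, y, z}
FIRST(Y) = {y, z}
Therefore, FIRST(S) = {w, x, y, z}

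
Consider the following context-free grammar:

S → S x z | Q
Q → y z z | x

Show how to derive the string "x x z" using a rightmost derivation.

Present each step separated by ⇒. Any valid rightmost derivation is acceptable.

S ⇒ S x z ⇒ Q x z ⇒ x x z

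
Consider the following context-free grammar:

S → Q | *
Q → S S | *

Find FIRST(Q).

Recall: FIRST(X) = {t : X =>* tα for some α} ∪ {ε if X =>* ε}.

We compute FIRST(Q) using the standard algorithm.
FIRST(Q) = {*}
FIRST(S) = {*}
Therefore, FIRST(Q) = {*}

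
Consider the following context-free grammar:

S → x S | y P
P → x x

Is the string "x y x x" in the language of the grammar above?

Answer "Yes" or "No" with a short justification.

Yes - a valid derivation exists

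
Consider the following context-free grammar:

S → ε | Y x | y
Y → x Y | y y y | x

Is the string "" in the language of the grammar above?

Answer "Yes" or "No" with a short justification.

Yes - a valid derivation exists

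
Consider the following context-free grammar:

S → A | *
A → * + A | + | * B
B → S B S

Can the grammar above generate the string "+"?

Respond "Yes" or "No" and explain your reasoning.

Yes - a valid derivation exists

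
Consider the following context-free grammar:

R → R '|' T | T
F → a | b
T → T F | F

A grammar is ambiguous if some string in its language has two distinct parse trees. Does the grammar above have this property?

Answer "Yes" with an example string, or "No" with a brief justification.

No - the grammar is unambiguous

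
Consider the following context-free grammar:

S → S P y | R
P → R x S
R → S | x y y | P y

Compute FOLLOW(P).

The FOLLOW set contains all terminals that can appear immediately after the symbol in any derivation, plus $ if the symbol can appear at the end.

We compute FOLLOW(P) using the standard algorithm.
FOLLOW(S) starts with {$}.
FIRST(P) = {x}
FIRST(R) = {x}
FIRST(S) = {x}
FOLLOW(P) = {y}
FOLLOW(R) = {$, x, y}
FOLLOW(S) = {$, x, y}
Therefore, FOLLOW(P) = {y}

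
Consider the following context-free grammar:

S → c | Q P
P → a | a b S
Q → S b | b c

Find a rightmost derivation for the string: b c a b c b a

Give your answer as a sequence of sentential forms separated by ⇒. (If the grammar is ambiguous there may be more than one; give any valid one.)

S ⇒ Q P ⇒ Q a ⇒ S b a ⇒ Q P b a ⇒ Q a b S b a ⇒ Q a b c b a ⇒ b c a b c b a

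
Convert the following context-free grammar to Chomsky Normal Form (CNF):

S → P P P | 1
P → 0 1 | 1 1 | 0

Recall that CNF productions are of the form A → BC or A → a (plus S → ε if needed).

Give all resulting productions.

S → 1; T0 → 0; T1 → 1; P → 0; S → P X0; X0 → P P; P → T0 T1; P → T1 T1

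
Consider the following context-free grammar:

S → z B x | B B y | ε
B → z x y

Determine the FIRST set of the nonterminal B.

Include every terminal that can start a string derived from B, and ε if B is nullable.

We compute FIRST(B) using the standard algorithm.
FIRST(B) = {z}
FIRST(S) = {z, ε}
Therefore, FIRST(B) = {z}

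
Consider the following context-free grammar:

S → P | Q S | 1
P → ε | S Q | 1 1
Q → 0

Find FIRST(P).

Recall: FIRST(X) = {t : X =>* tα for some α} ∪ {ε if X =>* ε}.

We compute FIRST(P) using the standard algorithm.
FIRST(P) = {0, 1, ε}
FIRST(Q) = {0}
FIRST(S) = {0, 1, ε}
Therefore, FIRST(P) = {0, 1, ε}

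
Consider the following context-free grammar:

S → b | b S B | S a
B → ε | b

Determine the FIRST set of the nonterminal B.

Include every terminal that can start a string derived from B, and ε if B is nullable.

We compute FIRST(B) using the standard algorithm.
FIRST(B) = {b, ε}
FIRST(S) = {b}
Therefore, FIRST(B) = {b, ε}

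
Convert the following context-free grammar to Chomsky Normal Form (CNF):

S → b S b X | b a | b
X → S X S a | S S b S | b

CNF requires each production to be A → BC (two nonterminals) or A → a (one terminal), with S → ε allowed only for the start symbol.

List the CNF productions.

TB → b; TA → a; S → b; X → b; S → TB X0; X0 → S X1; X1 → TB X; S → TB TA; X → S X2; X2 → X X3; X3 → S TA; X → S X4; X4 → S X5; X5 → TB S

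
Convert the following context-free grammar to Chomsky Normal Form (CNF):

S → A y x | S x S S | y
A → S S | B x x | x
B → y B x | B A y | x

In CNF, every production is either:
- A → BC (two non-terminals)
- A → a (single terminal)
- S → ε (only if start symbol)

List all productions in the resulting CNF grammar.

TY → y; TX → x; S → y; A → x; B → x; S → A X0; X0 → TY TX; S → S X1; X1 → TX X2; X2 → S S; A → S S; A → B X3; X3 → TX TX; B → TY X4; X4 → B TX; B → B X5; X5 → A TY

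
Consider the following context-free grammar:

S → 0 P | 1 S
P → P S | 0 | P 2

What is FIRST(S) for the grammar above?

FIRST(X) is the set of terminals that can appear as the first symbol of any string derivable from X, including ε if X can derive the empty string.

We compute FIRST(S) using the standard algorithm.
FIRST(P) = {0}
FIRST(S) = {0, 1}
Therefore, FIRST(S) = {0, 1}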